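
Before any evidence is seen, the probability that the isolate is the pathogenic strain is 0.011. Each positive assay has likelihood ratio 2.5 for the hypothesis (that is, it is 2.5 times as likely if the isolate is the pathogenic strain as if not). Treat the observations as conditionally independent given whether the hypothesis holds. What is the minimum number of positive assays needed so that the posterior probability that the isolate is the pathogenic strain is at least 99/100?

Prior odds: 0.011 ÷ 0.989 = 11/989.
Likelihood ratio per positive assay = 2.5.
Target posterior odds = 0.99/0.01 = 99.
Need (11/989) × 2.5ⁿ ≥ 99, i.e. 2.5ⁿ ≥ 8901.
2.5⁹ = 1953125/512 falls short of 8901 but 2.5¹⁰ = 9765625/1024 reaches it, so n = 10.

10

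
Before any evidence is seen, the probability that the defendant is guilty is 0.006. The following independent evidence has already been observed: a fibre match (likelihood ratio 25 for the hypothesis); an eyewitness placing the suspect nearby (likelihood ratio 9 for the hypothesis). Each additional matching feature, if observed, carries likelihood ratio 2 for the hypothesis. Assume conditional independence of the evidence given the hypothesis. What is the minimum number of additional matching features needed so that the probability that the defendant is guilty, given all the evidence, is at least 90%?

Prior odds = 0.006/0.994 = 3/497.
Combined Bayes factor of the evidence already in hand = 25 × 9 = 225.
Odds after that evidence = (3/497) × 225 = 675/497.
Target odds = 0.9/0.1 = 9.
Need 2ⁿ ≥ 9 ÷ (675/497) = 497/75.
2² = 4 falls short of 497/75 but 2³ = 8 reaches it, so n = 3.

3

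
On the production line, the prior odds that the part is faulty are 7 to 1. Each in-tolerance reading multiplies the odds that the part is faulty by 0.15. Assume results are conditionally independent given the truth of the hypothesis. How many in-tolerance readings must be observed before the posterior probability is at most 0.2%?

5

Prior odds = 7.
Likelihood ratio per in-tolerance reading = 0.15.
Target posterior odds = 0.002/0.998 = 1/499.
Require 0.15ⁿ ≤ 1/499 ÷ 7 = 1/3493.
0.15⁴ = 81/160000 is still above 1/3493 but 0.15⁵ = 243/3200000 is at or below it, so n = 5.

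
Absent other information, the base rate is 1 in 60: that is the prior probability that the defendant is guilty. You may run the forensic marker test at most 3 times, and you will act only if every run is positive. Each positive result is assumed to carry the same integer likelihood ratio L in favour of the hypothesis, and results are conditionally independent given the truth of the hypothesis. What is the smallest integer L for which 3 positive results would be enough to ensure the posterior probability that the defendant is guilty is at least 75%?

6

Prior odds = (1/60)/(59/60) = 1/59.
Target odds = 0.75/0.25 = 3.
Need L³ ≥ 3 ÷ (1/59) = 177.
5³ = 125 < 177 ≤ 216 = 6³, so L = 6.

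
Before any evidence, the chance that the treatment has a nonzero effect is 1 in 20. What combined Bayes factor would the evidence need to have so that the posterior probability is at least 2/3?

Prior odds = 0.05/0.95 = 1/19.
Target odds = (2/3)/(1/3) = 2.
Required Bayes factor = 2 ÷ (1/19) = 38.

38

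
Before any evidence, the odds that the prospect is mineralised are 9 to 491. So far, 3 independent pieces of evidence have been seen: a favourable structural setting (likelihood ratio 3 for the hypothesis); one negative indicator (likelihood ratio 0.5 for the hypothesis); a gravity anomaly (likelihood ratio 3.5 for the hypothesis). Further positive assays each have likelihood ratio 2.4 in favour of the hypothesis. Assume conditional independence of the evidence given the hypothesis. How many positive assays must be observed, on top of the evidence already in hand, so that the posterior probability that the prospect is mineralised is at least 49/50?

Prior odds = 9/491.
Combined Bayes factor of the evidence already in hand = 3 × 0.5 × 3.5 = 5.25.
Odds after that evidence = (9/491) × 5.25 = 189/1964.
Target odds = 0.98/0.02 = 49.
Need 2.4ⁿ ≥ 49 ÷ (189/1964) = 13748/27.
2.4⁷ = 35831808/78125 falls short of 13748/27 but 2.4⁸ = 429981696/390625 reaches it, so n = 8.

8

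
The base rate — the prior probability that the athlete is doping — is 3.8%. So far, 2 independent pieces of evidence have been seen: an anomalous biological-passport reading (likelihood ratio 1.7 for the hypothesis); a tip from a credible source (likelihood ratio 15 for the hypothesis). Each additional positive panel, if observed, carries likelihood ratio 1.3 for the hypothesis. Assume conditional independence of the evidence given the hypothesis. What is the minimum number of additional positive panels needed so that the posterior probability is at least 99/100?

18

Prior odds = 0.038/0.962 = 19/481.
Combined Bayes factor of the evidence already in hand = 1.7 × 15 = 25.5.
Odds after that evidence = (19/481) × 25.5 = 969/962.
Target odds = 0.99/0.01 = 99.
Need 1.3ⁿ ≥ 99 ÷ (969/962) = 31746/323.
1.3¹⁷ ≈86.5042 falls short of 31746/323 but 1.3¹⁸ ≈112.455 reaches it, so n = 18.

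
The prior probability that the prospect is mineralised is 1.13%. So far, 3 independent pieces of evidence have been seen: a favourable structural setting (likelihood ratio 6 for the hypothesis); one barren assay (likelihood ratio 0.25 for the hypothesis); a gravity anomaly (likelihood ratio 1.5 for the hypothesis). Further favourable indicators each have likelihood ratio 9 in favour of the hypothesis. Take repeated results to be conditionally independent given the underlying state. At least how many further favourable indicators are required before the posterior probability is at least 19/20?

4

Prior odds = 0.0113/0.9887 = 113/9887.
Combined Bayes factor of the evidence already in hand = 6 × 0.25 × 1.5 = 2.25.
Odds after that evidence = (113/9887) × 2.25 = 1017/39548.
Target odds = 0.95/0.05 = 19.
Need 9ⁿ ≥ 19 ÷ (1017/39548) = 751412/1017.
9³ = 729 falls short of 751412/1017 but 9⁴ = 6561 reaches it, so n = 4.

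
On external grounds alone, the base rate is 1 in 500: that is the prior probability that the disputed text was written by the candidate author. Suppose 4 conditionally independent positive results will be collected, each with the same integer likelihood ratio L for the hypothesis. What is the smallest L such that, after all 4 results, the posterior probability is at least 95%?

Prior odds = 0.002/0.998 = 1/499.
Target odds = 0.95/0.05 = 19.
Need L⁴ ≥ 19 ÷ (1/499) = 9481.
9⁴ = 6561 < 9481 ≤ 10000 = 10⁴, so L = 10.

10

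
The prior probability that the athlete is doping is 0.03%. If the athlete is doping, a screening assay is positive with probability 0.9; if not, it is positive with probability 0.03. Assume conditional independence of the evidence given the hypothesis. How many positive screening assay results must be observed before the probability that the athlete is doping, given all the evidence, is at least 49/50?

4

Prior odds = 0.0003/0.9997 = 3/9997.
Likelihood ratio of a positive = 0.9/0.03 = 30.
Target odds: 0.98 ÷ 0.02 = 49.
Require 30ⁿ ≥ 49 ÷ (3/9997) = 489853/3.
30³ = 27000 falls short of 489853/3 but 30⁴ = 810000 reaches it, so n = 4.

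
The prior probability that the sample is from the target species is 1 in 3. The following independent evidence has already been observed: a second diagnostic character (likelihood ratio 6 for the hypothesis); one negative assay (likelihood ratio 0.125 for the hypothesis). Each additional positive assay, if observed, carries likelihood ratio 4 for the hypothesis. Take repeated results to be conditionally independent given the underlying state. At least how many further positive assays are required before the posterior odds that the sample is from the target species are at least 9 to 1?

3

Prior odds = (1/3)/(2/3) = 0.5.
Combined Bayes factor of the evidence already in hand = 6 × 0.125 = 0.75.
Odds after that evidence = 0.5 × 0.75 = 0.375.
Target odds = 9.
Need 4ⁿ ≥ 9 ÷ 0.375 = 24.
4² = 16 falls short of 24 but 4³ = 64 reaches it, so n = 3.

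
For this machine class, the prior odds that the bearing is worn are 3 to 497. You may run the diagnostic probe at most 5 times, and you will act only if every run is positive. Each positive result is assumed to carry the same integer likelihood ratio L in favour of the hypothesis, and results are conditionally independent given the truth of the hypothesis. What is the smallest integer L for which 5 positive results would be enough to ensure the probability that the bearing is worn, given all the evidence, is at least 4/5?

Prior odds = 3/497.
Target odds = 0.8/0.2 = 4.
Need L⁵ ≥ 4 ÷ (3/497) = 1988/3.
3⁵ = 243 < 1988/3 ≤ 1024 = 4⁵, so L = 4.

4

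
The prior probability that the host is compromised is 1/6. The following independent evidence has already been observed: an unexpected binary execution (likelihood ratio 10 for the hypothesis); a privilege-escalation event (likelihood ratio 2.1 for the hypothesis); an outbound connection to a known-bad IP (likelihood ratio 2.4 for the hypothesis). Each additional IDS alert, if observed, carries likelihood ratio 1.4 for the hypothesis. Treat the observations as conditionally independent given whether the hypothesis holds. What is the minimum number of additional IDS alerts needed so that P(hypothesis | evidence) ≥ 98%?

5

Prior odds = (1/6)/(5/6) = 0.2.
Combined Bayes factor of the evidence already in hand = 10 × 2.1 × 2.4 = 50.4.
Odds after that evidence = 0.2 × 50.4 = 10.08.
Target odds = 0.98/0.02 = 49.
Need 1.4ⁿ ≥ 49 ÷ 10.08 = 175/36.
1.4⁴ = 3.8416 falls short of 175/36 but 1.4⁵ = 5.37824 reaches it, so n = 5.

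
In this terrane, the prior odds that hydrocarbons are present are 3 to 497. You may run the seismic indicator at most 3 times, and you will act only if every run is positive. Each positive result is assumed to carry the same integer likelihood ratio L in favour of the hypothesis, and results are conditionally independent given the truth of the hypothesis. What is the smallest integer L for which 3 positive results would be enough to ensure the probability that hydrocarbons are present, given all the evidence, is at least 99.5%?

Prior odds = 3/497.
Target odds = 0.995/0.005 = 199.
Need L³ ≥ 199 ÷ (3/497) = 98903/3.
32³ = 32768 < 98903/3 ≤ 35937 = 33³, so L = 33.

33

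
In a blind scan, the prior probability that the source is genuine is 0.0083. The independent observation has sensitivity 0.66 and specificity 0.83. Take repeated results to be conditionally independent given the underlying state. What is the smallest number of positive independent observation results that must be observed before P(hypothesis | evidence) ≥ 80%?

5

Prior odds: 0.0083 ÷ 0.9917 = 83/9917.
False-positive rate = 1 − 0.83 = 0.17; likelihood ratio of a positive = 0.66/0.17 = 66/17.
Target odds: 0.8 ÷ 0.2 = 4.
Need (83/9917) × (66/17)ⁿ ≥ 4, i.e. (66/17)ⁿ ≥ 39668/83.
(66/17)⁴ = 18974736/83521 falls short of 39668/83 but (66/17)⁵ ≈882.013 reaches it, so n = 5.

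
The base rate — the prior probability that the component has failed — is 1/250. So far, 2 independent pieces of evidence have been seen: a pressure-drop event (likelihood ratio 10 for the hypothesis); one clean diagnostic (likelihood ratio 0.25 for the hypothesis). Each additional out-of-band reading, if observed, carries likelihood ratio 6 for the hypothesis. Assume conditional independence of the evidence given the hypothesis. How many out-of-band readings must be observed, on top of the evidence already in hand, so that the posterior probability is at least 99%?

6

Prior odds = 0.004/0.996 = 1/249.
Combined Bayes factor of the evidence already in hand = 10 × 0.25 = 2.5.
Odds after that evidence = (1/249) × 2.5 = 5/498.
Target odds = 0.99/0.01 = 99.
Need 6ⁿ ≥ 99 ÷ (5/498) = 9860.4.
6⁵ = 7776 falls short of 9860.4 but 6⁶ = 46656 reaches it, so n = 6.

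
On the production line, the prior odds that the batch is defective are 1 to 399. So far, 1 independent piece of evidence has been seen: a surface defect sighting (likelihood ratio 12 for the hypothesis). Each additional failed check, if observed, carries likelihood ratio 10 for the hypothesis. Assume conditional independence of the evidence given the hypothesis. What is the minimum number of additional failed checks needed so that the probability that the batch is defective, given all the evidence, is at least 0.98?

4

Prior odds = 1/399.
Bayes factor of the evidence already in hand = 12.
Odds after that evidence = (1/399) × 12 = 4/133.
Target odds = 0.98/0.02 = 49.
Need 10ⁿ ≥ 49 ÷ (4/133) = 1629.25.
10³ = 1000 falls short of 1629.25 but 10⁴ = 10000 reaches it, so n = 4.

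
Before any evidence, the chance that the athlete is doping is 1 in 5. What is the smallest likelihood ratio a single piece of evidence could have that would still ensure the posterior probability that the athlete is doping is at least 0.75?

Prior odds = 0.2/0.8 = 0.25.
Target odds = 0.75/0.25 = 3.
Required Bayes factor = 3 ÷ 0.25 = 12.

12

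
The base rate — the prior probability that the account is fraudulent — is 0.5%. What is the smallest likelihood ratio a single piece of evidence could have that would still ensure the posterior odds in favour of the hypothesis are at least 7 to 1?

Prior odds = 0.005/0.995 = 1/199.
Target odds = 7.
Required Bayes factor = 7 ÷ (1/199) = 1393.

1393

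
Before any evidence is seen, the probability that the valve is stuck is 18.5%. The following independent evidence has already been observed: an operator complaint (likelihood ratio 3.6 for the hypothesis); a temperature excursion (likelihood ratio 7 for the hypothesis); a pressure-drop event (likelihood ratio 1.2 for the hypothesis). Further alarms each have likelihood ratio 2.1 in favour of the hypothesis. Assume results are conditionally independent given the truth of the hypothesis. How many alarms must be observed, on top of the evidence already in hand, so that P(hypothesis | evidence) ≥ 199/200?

5

Prior odds = 0.185/0.815 = 37/163.
Combined Bayes factor of the evidence already in hand = 3.6 × 7 × 1.2 = 30.24.
Odds after that evidence = (37/163) × 30.24 = 27972/4075.
Target odds = 0.995/0.005 = 199.
Need 2.1ⁿ ≥ 199 ÷ (27972/4075) = 810925/27972.
2.1⁴ = 19.4481 falls short of 810925/27972 but 2.1⁵ = 4084101/100000 reaches it, so n = 5.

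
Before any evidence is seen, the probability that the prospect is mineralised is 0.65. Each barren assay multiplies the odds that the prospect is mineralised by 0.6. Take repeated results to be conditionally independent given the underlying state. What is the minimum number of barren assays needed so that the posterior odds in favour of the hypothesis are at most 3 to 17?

5

Prior odds: 0.65 ÷ 0.35 = 13/7.
Likelihood ratio per barren assay = 0.6.
Target odds = 3/17.
Require 0.6ⁿ ≤ 3/17 ÷ (13/7) = 21/221.
0.6⁴ = 0.1296 is still above 21/221 but 0.6⁵ = 0.07776 is at or below it, so n = 5.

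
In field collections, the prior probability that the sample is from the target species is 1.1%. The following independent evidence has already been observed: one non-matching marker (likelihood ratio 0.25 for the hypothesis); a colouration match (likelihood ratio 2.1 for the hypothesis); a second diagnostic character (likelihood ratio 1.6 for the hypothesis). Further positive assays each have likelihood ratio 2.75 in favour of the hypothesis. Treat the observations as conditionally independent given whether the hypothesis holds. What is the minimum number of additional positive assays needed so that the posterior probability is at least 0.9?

7

Prior odds = 0.011/0.989 = 11/989.
Combined Bayes factor of the evidence already in hand = 0.25 × 2.1 × 1.6 = 0.84.
Odds after that evidence = (11/989) × 0.84 = 231/24725.
Target odds = 0.9/0.1 = 9.
Need 2.75ⁿ ≥ 9 ÷ (231/24725) = 74175/77.
2.75⁶ = 1771561/4096 falls short of 74175/77 but 2.75⁷ = 19487171/16384 reaches it, so n = 7.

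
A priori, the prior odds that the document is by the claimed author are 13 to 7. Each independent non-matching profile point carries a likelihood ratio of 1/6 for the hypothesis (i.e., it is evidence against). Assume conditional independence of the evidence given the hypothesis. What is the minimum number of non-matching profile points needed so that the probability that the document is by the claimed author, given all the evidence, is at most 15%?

Prior odds = 13/7.
Likelihood ratio per non-matching profile point = 1/6.
Target odds: 0.15 ÷ 0.85 = 3/17.
Require (1/6)ⁿ ≤ 3/17 ÷ (13/7) = 21/221.
(1/6)¹ = 1/6 is still above 21/221 but (1/6)² = 1/36 is at or below it, so n = 2.

2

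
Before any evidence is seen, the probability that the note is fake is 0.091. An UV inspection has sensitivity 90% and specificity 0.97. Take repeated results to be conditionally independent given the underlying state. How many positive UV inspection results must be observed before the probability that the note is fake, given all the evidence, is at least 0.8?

Prior odds = 0.091/0.909 = 91/909.
False-positive rate = 1 − 0.97 = 0.03; likelihood ratio of a positive = 0.9/0.03 = 30.
Target odds: 0.8 ÷ 0.2 = 4.
Require 30ⁿ ≥ 4 ÷ (91/909) = 3636/91.
30¹ = 30 falls short of 3636/91 but 30² = 900 reaches it, so n = 2.

2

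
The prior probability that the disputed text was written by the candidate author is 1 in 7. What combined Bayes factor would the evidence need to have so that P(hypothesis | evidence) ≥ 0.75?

18

Prior odds = (1/7)/(6/7) = 1/6.
Target odds = 0.75/0.25 = 3.
Required Bayes factor = 3 ÷ (1/6) = 18.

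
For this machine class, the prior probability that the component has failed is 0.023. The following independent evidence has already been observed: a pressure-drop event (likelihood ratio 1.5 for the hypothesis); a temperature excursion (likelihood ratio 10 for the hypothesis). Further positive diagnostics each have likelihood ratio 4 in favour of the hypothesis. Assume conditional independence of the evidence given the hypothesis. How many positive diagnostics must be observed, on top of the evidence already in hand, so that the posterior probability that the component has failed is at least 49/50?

Prior odds = 0.023/0.977 = 23/977.
Combined Bayes factor of the evidence already in hand = 1.5 × 10 = 15.
Odds after that evidence = (23/977) × 15 = 345/977.
Target odds = 0.98/0.02 = 49.
Need 4ⁿ ≥ 49 ÷ (345/977) = 47873/345.
4³ = 64 falls short of 47873/345 but 4⁴ = 256 reaches it, so n = 4.

4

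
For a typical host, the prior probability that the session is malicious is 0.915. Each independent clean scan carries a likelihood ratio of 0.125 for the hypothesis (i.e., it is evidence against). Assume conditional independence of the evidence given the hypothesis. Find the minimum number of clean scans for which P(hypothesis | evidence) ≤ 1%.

4

Prior odds = 0.915/0.085 = 183/17.
Likelihood ratio per clean scan = 0.125.
Target posterior odds = 0.01/0.99 = 1/99.
Need (183/17) × 0.125ⁿ ≤ 1/99, i.e. 0.125ⁿ ≤ 17/18117.
0.125³ = 0.001953125 is still above 17/18117 but 0.125⁴ = 1/4096 is at or below it, so n = 4.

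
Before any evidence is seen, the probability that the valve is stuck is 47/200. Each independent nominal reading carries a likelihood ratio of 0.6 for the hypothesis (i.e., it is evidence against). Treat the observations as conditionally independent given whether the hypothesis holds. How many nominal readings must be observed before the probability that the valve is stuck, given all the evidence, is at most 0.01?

Prior odds = 0.235/0.765 = 47/153.
Likelihood ratio per nominal reading = 0.6.
Target posterior odds = 0.01/0.99 = 1/99.
Require 0.6ⁿ ≤ 1/99 ÷ (47/153) = 17/517.
0.6⁶ = 729/15625 is still above 17/517 but 0.6⁷ = 2187/78125 is at or below it, so n = 7.

7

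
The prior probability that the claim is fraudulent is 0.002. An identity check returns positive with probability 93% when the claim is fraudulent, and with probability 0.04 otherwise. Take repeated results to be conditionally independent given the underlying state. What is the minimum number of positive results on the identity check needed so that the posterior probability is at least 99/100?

4

Prior odds = 0.002/0.998 = 1/499.
Likelihood ratio of a positive result = 0.93/0.04 = 23.25.
Target posterior odds = 0.99/0.01 = 99.
Need (1/499) × 23.25ⁿ ≥ 99, i.e. 23.25ⁿ ≥ 49401.
23.25³ = 804357/64 falls short of 49401 but 23.25⁴ = 74805201/256 reaches it, so n = 4.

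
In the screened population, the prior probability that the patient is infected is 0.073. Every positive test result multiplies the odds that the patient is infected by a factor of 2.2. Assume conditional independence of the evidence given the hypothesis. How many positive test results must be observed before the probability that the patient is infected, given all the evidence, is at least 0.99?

10

Prior odds = 0.073/0.927 = 73/927.
Likelihood ratio per positive test result = 2.2.
Target posterior odds = 0.99/0.01 = 99.
Require 2.2ⁿ ≥ 99 ÷ (73/927) = 91773/73.
2.2⁹ ≈1207.27 falls short of 91773/73 but 2.2¹⁰ ≈2655.99 reaches it, so n = 10.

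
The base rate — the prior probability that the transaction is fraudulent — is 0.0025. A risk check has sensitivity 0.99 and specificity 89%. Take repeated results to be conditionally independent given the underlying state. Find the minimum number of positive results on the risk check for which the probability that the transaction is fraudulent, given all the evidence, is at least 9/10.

4

Prior odds = 0.0025/0.9975 = 1/399.
False-positive rate = 1 − 0.89 = 0.11; likelihood ratio of a positive = 0.99/0.11 = 9.
Target posterior odds = 0.9/0.1 = 9.
Require 9ⁿ ≥ 9 ÷ (1/399) = 3591.
9³ = 729 falls short of 3591 but 9⁴ = 6561 reaches it, so n = 4.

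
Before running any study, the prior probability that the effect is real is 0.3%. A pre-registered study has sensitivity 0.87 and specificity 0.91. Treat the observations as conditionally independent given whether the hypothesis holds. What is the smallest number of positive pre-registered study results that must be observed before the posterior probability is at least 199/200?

5

Prior odds = 0.003/0.997 = 3/997.
False-positive rate = 1 − 0.91 = 0.09; likelihood ratio of a positive = 0.87/0.09 = 29/3.
Target odds: 0.995 ÷ 0.005 = 199.
Need (3/997) × (29/3)ⁿ ≥ 199, i.e. (29/3)ⁿ ≥ 198403/3.
(29/3)⁴ = 707281/81 falls short of 198403/3 but (29/3)⁵ = 20511149/243 reaches it, so n = 5.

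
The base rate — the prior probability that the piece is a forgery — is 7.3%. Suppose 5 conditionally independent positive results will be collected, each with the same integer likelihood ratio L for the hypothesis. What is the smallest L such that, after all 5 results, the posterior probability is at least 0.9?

Prior odds = 0.073/0.927 = 73/927.
Target odds = 0.9/0.1 = 9.
Need L⁵ ≥ 9 ÷ (73/927) = 8343/73.
2⁵ = 32 < 8343/73 ≤ 243 = 3⁵, so L = 3.

3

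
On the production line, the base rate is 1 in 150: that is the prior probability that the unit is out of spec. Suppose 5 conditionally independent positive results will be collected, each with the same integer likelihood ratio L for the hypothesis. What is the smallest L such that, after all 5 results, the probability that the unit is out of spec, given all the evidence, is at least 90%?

Prior odds = (1/150)/(149/150) = 1/149.
Target odds = 0.9/0.1 = 9.
Need L⁵ ≥ 9 ÷ (1/149) = 1341.
4⁵ = 1024 < 1341 ≤ 3125 = 5⁵, so L = 5.

5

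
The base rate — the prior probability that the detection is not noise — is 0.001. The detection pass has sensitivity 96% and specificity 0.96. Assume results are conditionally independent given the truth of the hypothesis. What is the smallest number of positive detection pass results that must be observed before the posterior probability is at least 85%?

Prior odds = 0.001/0.999 = 1/999.
False-positive rate = 1 − 0.96 = 0.04; likelihood ratio of a positive = 0.96/0.04 = 24.
Target odds: 0.85 ÷ 0.15 = 17/3.
Need (1/999) × 24ⁿ ≥ 17/3, i.e. 24ⁿ ≥ 5661.
24² = 576 falls short of 5661 but 24³ = 13824 reaches it, so n = 3.

3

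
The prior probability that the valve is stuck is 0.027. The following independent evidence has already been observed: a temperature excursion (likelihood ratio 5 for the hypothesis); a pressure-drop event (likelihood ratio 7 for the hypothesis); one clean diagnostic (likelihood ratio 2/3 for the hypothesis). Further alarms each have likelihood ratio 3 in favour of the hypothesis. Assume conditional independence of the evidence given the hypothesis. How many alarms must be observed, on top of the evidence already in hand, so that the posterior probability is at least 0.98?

Prior odds = 0.027/0.973 = 27/973.
Combined Bayes factor of the evidence already in hand = 5 × 7 × (2/3) = 70/3.
Odds after that evidence = (27/973) × 70/3 = 90/139.
Target odds = 0.98/0.02 = 49.
Need 3ⁿ ≥ 49 ÷ (90/139) = 6811/90.
3³ = 27 falls short of 6811/90 but 3⁴ = 81 reaches it, so n = 4.

4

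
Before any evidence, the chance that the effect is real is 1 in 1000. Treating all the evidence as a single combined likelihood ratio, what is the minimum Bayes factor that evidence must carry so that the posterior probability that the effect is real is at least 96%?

23976

Prior odds = 0.001/0.999 = 1/999.
Target odds = 0.96/0.04 = 24.
Required Bayes factor = 24 ÷ (1/999) = 23976.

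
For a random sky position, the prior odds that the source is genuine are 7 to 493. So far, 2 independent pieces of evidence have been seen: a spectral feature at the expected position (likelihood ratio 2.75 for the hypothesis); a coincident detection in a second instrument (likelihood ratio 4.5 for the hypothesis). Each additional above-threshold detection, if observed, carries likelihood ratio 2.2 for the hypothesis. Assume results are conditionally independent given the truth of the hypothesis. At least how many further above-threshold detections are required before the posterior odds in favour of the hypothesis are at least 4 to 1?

Prior odds = 7/493.
Combined Bayes factor of the evidence already in hand = 2.75 × 4.5 = 12.375.
Odds after that evidence = (7/493) × 12.375 = 693/3944.
Target odds = 4.
Need 2.2ⁿ ≥ 4 ÷ (693/3944) = 15776/693.
2.2³ = 10.648 falls short of 15776/693 but 2.2⁴ = 23.4256 reaches it, so n = 4.

4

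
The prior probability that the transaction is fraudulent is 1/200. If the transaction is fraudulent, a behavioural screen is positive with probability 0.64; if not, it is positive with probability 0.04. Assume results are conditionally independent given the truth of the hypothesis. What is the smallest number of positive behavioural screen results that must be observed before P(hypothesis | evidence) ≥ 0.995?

4

Prior odds = 0.005/0.995 = 1/199.
Likelihood ratio of a positive = 0.64/0.04 = 16.
Target odds: 0.995 ÷ 0.005 = 199.
Require 16ⁿ ≥ 199 ÷ (1/199) = 39601.
16³ = 4096 falls short of 39601 but 16⁴ = 65536 reaches it, so n = 4.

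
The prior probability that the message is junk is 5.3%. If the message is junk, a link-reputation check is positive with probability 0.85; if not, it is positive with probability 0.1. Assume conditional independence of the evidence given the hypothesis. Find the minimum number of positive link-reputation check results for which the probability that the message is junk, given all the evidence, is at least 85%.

Prior odds: 0.053 ÷ 0.947 = 53/947.
Likelihood ratio of a positive = 0.85/0.1 = 8.5.
Target posterior odds = 0.85/0.15 = 17/3.
Need (53/947) × 8.5ⁿ ≥ 17/3, i.e. 8.5ⁿ ≥ 16099/159.
8.5² = 72.25 falls short of 16099/159 but 8.5³ = 614.125 reaches it, so n = 3.

3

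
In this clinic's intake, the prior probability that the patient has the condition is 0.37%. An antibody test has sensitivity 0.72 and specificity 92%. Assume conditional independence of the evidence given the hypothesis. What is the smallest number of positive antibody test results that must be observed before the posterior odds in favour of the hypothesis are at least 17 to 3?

4

Prior odds = 0.0037/0.9963 = 37/9963.
False-positive rate = 1 − 0.92 = 0.08; likelihood ratio of a positive = 0.72/0.08 = 9.
Target odds = 17/3.
Need (37/9963) × 9ⁿ ≥ 17/3, i.e. 9ⁿ ≥ 56457/37.
9³ = 729 falls short of 56457/37 but 9⁴ = 6561 reaches it, so n = 4.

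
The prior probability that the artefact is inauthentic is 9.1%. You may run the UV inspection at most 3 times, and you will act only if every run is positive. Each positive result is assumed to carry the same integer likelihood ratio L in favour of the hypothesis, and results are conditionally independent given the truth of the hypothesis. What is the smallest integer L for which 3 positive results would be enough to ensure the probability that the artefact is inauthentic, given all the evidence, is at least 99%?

10

Prior odds = 0.091/0.909 = 91/909.
Target odds = 0.99/0.01 = 99.
Need L³ ≥ 99 ÷ (91/909) = 89991/91.
9³ = 729 < 89991/91 ≤ 1000 = 10³, so L = 10.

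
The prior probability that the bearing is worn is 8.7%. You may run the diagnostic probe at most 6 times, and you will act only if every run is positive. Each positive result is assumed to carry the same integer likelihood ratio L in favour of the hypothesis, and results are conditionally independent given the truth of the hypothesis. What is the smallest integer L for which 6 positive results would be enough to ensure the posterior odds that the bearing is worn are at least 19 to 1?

3

Prior odds = 0.087/0.913 = 87/913.
Target odds = 19.
Need L⁶ ≥ 19 ÷ (87/913) = 17347/87.
2⁶ = 64 < 17347/87 ≤ 729 = 3⁶, so L = 3.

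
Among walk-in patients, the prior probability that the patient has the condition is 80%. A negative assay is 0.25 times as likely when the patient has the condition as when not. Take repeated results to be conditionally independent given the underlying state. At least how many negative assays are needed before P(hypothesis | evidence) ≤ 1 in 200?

5

Prior odds: 0.8 ÷ 0.2 = 4.
Likelihood ratio per negative assay = 0.25.
Target odds: 0.005 ÷ 0.995 = 1/199.
Require 0.25ⁿ ≤ 1/199 ÷ 4 = 1/796.
0.25⁴ = 0.00390625 is still above 1/796 but 0.25⁵ = 1/1024 is at or below it, so n = 5.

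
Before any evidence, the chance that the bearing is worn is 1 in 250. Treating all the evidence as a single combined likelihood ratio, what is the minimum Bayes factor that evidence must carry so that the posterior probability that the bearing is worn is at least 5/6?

1245

Prior odds = 0.004/0.996 = 1/249.
Target odds = (5/6)/(1/6) = 5.
Required Bayes factor = 5 ÷ (1/249) = 1245.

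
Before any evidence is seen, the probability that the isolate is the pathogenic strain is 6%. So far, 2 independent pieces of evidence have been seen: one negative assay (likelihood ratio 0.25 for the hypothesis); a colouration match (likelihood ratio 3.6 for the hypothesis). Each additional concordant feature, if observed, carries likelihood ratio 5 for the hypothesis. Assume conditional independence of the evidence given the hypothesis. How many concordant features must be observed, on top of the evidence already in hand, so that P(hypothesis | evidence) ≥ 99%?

5

Prior odds = 0.06/0.94 = 3/47.
Combined Bayes factor of the evidence already in hand = 0.25 × 3.6 = 0.9.
Odds after that evidence = (3/47) × 0.9 = 27/470.
Target odds = 0.99/0.01 = 99.
Need 5ⁿ ≥ 99 ÷ (27/470) = 5170/3.
5⁴ = 625 falls short of 5170/3 but 5⁵ = 3125 reaches it, so n = 5.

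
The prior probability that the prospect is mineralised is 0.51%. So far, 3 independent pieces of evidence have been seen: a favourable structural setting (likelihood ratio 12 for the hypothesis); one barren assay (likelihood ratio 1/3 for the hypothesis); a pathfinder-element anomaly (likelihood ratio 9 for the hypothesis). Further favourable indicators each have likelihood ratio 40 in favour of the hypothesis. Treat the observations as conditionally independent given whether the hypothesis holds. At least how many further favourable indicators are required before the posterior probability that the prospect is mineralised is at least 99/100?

Prior odds = 0.0051/0.9949 = 51/9949.
Combined Bayes factor of the evidence already in hand = 12 × (1/3) × 9 = 36.
Odds after that evidence = (51/9949) × 36 = 1836/9949.
Target odds = 0.99/0.01 = 99.
Need 40ⁿ ≥ 99 ÷ (1836/9949) = 109439/204.
40¹ = 40 falls short of 109439/204 but 40² = 1600 reaches it, so n = 2.

2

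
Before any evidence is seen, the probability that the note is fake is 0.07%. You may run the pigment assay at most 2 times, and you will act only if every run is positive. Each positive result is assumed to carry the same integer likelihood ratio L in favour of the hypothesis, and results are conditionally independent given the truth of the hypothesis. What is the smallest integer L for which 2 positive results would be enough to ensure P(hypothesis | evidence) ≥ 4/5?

76

Prior odds = 0.0007/0.9993 = 7/9993.
Target odds = 0.8/0.2 = 4.
Need L² ≥ 4 ÷ (7/9993) = 39972/7.
75² = 5625 < 39972/7 ≤ 5776 = 76², so L = 76.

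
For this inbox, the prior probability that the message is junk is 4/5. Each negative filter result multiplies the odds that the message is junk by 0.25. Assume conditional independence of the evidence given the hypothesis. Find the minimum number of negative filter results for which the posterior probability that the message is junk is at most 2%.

Prior odds: 0.8 ÷ 0.2 = 4.
Likelihood ratio per negative filter result = 0.25.
Target odds: 0.02 ÷ 0.98 = 1/49.
Require 0.25ⁿ ≤ 1/49 ÷ 4 = 1/196.
0.25³ = 0.015625 is still above 1/196 but 0.25⁴ = 0.00390625 is at or below it, so n = 4.

4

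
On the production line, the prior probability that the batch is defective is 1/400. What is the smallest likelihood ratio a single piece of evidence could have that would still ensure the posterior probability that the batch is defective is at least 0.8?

Prior odds = 0.0025/0.9975 = 1/399.
Target odds = 0.8/0.2 = 4.
Required Bayes factor = 4 ÷ (1/399) = 1596.

1596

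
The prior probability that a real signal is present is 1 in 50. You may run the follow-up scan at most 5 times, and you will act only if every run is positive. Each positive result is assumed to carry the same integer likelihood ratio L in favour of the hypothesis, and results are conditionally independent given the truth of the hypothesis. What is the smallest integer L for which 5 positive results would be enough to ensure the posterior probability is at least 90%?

Prior odds = 0.02/0.98 = 1/49.
Target odds = 0.9/0.1 = 9.
Need L⁵ ≥ 9 ÷ (1/49) = 441.
3⁵ = 243 < 441 ≤ 1024 = 4⁵, so L = 4.

4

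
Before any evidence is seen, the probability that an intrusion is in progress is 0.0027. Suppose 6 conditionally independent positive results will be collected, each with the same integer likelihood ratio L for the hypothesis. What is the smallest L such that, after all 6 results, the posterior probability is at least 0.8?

Prior odds = 0.0027/0.9973 = 27/9973.
Target odds = 0.8/0.2 = 4.
Need L⁶ ≥ 4 ÷ (27/9973) = 39892/27.
3⁶ = 729 < 39892/27 ≤ 4096 = 4⁶, so L = 4.

4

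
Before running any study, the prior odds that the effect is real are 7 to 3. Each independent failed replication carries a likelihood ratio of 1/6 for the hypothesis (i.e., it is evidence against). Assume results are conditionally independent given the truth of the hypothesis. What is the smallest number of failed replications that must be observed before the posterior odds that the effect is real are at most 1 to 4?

2

Prior odds = 7/3.
Likelihood ratio per failed replication = 1/6.
Target odds = 0.25.
Need (7/3) × (1/6)ⁿ ≤ 0.25, i.e. (1/6)ⁿ ≤ 3/28.
(1/6)¹ = 1/6 is still above 3/28 but (1/6)² = 1/36 is at or below it, so n = 2.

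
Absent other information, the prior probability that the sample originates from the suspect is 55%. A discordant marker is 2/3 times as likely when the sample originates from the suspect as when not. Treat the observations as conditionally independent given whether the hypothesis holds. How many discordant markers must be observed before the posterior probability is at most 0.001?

18

Prior odds: 0.55 ÷ 0.45 = 11/9.
Likelihood ratio per discordant marker = 2/3.
Target odds: 0.001 ÷ 0.999 = 1/999.
Need (11/9) × (2/3)ⁿ ≤ 1/999, i.e. (2/3)ⁿ ≤ 1/1221.
(2/3)¹⁷ = 131072/129140163 is still above 1/1221 but (2/3)¹⁸ = 262144/387420489 is at or below it, so n = 18.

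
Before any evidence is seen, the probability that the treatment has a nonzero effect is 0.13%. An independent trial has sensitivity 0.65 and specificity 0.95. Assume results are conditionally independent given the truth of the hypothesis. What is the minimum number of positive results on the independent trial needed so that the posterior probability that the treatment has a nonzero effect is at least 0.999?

Prior odds = 0.0013/0.9987 = 13/9987.
False-positive rate = 1 − 0.95 = 0.05; likelihood ratio of a positive = 0.65/0.05 = 13.
Target posterior odds = 0.999/0.001 = 999.
Require 13ⁿ ≥ 999 ÷ (13/9987) = 9977013/13.
13⁵ = 371293 falls short of 9977013/13 but 13⁶ = 4826809 reaches it, so n = 6.

6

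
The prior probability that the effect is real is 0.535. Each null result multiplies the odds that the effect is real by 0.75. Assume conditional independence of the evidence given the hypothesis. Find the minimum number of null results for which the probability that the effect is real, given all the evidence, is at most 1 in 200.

19

Prior odds = 0.535/0.465 = 107/93.
Likelihood ratio per null result = 0.75.
Target odds: 0.005 ÷ 0.995 = 1/199.
Need (107/93) × 0.75ⁿ ≤ 1/199, i.e. 0.75ⁿ ≤ 93/21293.
0.75¹⁸ ≈0.00563771 is still above 93/21293 but 0.75¹⁹ ≈0.00422828 is at or below it, so n = 19.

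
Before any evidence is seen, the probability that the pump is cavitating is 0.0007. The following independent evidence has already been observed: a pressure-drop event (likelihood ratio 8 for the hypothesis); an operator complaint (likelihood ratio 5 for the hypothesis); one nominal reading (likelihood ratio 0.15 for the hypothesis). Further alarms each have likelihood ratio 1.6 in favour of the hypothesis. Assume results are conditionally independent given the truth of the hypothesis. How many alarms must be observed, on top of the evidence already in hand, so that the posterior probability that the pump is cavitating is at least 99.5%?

Prior odds = 0.0007/0.9993 = 7/9993.
Combined Bayes factor of the evidence already in hand = 8 × 5 × 0.15 = 6.
Odds after that evidence = (7/9993) × 6 = 14/3331.
Target odds = 0.995/0.005 = 199.
Need 1.6ⁿ ≥ 199 ÷ (14/3331) = 662869/14.
1.6²² ≈30948.5 falls short of 662869/14 but 1.6²³ ≈49517.6 reaches it, so n = 23.

23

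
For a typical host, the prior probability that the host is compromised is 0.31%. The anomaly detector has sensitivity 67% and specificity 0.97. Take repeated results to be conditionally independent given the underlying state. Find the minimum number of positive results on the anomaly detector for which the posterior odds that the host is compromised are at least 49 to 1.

4

Prior odds = 0.0031/0.9969 = 31/9969.
False-positive rate = 1 − 0.97 = 0.03; likelihood ratio of a positive = 0.67/0.03 = 67/3.
Target odds = 49.
Require (67/3)ⁿ ≥ 49 ÷ (31/9969) = 488481/31.
(67/3)³ = 300763/27 falls short of 488481/31 but (67/3)⁴ = 20151121/81 reaches it, so n = 4.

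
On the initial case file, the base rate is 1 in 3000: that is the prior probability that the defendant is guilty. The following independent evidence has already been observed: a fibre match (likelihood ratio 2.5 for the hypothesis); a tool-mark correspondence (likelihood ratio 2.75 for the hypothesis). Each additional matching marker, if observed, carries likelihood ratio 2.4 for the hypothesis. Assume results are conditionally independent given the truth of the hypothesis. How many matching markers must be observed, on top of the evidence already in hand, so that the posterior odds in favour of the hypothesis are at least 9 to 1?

10

Prior odds = (1/3000)/(2999/3000) = 1/2999.
Combined Bayes factor of the evidence already in hand = 2.5 × 2.75 = 6.875.
Odds after that evidence = (1/2999) × 6.875 = 55/23992.
Target odds = 9.
Need 2.4ⁿ ≥ 9 ÷ (55/23992) = 215928/55.
2.4⁹ ≈2641.81 falls short of 215928/55 but 2.4¹⁰ ≈6340.34 reaches it, so n = 10.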